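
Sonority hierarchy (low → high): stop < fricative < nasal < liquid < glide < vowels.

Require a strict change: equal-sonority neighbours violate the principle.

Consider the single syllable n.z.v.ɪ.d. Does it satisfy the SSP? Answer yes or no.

Onset: /n/ is a nasal (sonority 3), /z/ is a fricative (sonority 2), /v/ is a fricative (sonority 2); then the nucleus /ɪ/ (sonority 6).
Onset profile 3-2-2-6 — does not strictly rise throughout.
Coda: /d/ is a stop (sonority 1).
Coda profile 6-1 — falls from the nucleus.

no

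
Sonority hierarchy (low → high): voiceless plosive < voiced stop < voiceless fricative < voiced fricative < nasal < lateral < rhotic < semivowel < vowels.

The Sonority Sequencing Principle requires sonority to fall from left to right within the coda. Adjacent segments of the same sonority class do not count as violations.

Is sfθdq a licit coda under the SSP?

yes

/s/: voiceless fricative = 3.
/f/: voiceless fricative = 3.
/θ/: voiceless fricative = 3.
/d/: voiced stop = 2.
/q/: voiceless plosive = 1.
The profile 3-3-3-2-1 is non-increasing (plateaus allowed), so the coda satisfies the SSP.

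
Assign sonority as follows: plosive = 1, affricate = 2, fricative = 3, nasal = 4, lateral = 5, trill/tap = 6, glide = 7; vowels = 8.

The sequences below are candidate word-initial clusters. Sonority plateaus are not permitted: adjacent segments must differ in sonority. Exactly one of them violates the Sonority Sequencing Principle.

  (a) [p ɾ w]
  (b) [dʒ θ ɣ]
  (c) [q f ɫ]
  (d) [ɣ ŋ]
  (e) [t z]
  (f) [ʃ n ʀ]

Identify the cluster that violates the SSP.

(a) sonority 1-6-7: well-formed.
(b) sonority 2-3-3: ill-formed.
(c) sonority 1-3-5: well-formed.
(d) sonority 3-4: well-formed.
(e) sonority 1-3: well-formed.
(f) sonority 3-4-6: well-formed.

b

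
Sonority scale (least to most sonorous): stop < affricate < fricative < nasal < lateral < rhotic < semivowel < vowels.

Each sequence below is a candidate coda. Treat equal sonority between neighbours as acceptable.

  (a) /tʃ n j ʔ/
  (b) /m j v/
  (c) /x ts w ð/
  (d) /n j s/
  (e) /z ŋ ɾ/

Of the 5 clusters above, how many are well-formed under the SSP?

(a) /tʃ n j ʔ/: profile 2-4-7-1 — violates.
(b) /m j v/: profile 4-7-3 — violates.
(c) /x ts w ð/: profile 3-2-7-3 — violates.
(d) /n j s/: profile 4-7-3 — violates.
(e) /z ŋ ɾ/: profile 3-4-6 — violates.

0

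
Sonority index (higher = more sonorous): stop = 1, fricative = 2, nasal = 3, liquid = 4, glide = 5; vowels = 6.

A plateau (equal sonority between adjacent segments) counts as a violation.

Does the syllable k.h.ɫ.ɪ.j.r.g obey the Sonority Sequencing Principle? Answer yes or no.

yes

Onset: /k/ is a stop (sonority 1), /h/ is a fricative (sonority 2), /ɫ/ is a liquid (sonority 4); then the nucleus /ɪ/ (sonority 6).
Onset profile 1-2-4-6 — rises to the nucleus.
Coda: /j/ is a glide (sonority 5), /r/ is a liquid (sonority 4), /g/ is a stop (sonority 1).
Coda profile 6-5-4-1 — falls from the nucleus.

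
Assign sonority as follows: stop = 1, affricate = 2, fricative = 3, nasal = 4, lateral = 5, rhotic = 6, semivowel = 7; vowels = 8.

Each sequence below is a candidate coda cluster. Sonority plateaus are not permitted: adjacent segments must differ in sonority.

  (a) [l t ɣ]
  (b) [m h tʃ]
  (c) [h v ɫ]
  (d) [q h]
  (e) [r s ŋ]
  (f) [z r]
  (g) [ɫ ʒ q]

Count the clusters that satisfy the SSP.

2

(a) [l t ɣ]: profile 5-1-3 — violates.
(b) [m h tʃ]: profile 4-3-2 — obeys.
(c) [h v ɫ]: profile 3-3-5 — violates.
(d) [q h]: profile 1-3 — violates.
(e) [r s ŋ]: profile 6-3-4 — violates.
(f) [z r]: profile 3-6 — violates.
(g) [ɫ ʒ q]: profile 5-3-1 — obeys.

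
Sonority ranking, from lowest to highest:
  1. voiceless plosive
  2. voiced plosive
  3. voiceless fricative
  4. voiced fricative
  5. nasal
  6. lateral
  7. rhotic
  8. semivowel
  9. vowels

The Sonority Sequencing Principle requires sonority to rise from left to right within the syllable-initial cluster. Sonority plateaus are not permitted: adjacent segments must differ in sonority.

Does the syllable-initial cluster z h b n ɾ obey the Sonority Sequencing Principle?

/z/ is a voiced fricative (sonority 4).
/h/ is a voiceless fricative (sonority 3).
/b/ is a voiced plosive (sonority 2).
/n/ is a nasal (sonority 5).
/ɾ/ is a rhotic (sonority 7).
The profile is 4-3-2-5-7. Between /z/ (4) and /h/ (3) sonority does not rise, so the cluster violates the SSP.

no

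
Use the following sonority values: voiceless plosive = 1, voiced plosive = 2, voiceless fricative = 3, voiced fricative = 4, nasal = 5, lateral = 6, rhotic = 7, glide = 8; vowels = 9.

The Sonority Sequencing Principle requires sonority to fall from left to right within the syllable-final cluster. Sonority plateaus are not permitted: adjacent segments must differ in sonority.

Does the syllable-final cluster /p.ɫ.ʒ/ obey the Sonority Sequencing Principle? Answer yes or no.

/p/ — voiceless plosive, sonority 1.
/ɫ/ — lateral, sonority 6.
/ʒ/ — voiced fricative, sonority 4.
The profile is 1-6-4. Between /p/ (1) and /ɫ/ (6) sonority does not fall, so the cluster violates the SSP.

no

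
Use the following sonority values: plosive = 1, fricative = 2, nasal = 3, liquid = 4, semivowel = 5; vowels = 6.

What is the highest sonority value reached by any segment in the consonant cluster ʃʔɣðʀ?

4

/ʃ/: fricative = 2.
/ʔ/: plosive = 1.
/ɣ/: fricative = 2.
/ð/: fricative = 2.
/ʀ/: liquid = 4.
The maximum is 4.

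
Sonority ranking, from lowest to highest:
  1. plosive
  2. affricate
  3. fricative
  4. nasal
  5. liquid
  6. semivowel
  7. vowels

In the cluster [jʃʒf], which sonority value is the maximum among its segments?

/j/ — semivowel, sonority 6.
/ʃ/ — fricative, sonority 3.
/ʒ/ — fricative, sonority 3.
/f/ — fricative, sonority 3.
The maximum is 6.

6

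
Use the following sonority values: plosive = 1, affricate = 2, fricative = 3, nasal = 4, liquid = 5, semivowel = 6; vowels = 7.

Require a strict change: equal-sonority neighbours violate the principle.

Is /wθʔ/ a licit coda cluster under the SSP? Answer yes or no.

/w/ is a semivowel (sonority 6).
/θ/ is a fricative (sonority 3).
/ʔ/ is a plosive (sonority 1).
The profile 6-3-1 strictly falls, so the coda cluster satisfies the SSP.

yes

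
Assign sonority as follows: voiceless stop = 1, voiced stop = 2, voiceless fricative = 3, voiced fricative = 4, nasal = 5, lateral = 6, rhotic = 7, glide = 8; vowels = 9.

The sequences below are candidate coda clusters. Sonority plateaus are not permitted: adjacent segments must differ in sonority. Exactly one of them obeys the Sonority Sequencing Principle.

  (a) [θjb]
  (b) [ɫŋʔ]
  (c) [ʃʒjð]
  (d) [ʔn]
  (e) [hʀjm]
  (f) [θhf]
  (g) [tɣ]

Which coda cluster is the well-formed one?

(a) [θjb]: profile 3-8-2 — violates.
(b) [ɫŋʔ]: profile 6-5-1 — obeys.
(c) [ʃʒjð]: profile 3-4-8-4 — violates.
(d) [ʔn]: profile 1-5 — violates.
(e) [hʀjm]: profile 3-7-8-5 — violates.
(f) [θhf]: profile 3-3-3 — violates.
(g) [tɣ]: profile 1-4 — violates.

b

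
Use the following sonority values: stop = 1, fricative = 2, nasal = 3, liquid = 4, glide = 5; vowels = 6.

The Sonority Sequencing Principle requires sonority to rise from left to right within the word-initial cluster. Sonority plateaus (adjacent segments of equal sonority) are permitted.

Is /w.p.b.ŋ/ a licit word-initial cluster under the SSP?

/w/ — glide, sonority 5.
/p/ — stop, sonority 1.
/b/ — stop, sonority 1.
/ŋ/ — nasal, sonority 3.
The profile is 5-1-1-3. Between /w/ (5) and /p/ (1) sonority does not rise, so the cluster violates the SSP.

no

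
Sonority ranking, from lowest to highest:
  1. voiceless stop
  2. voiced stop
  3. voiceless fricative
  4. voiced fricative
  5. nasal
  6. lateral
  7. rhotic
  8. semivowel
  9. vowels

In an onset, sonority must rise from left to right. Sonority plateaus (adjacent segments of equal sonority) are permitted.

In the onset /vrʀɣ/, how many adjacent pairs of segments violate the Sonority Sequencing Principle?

1

/v/ is a voiced fricative (sonority 4).
/r/ is a rhotic (sonority 7).
/ʀ/ is a rhotic (sonority 7).
/ɣ/ is a voiced fricative (sonority 4).
/v/→/r/: 4→7 (rises) — ok.
/r/→/ʀ/: 7→7 (plateau, allowed) — ok.
/ʀ/→/ɣ/: 7→4 (does not rise) — violation.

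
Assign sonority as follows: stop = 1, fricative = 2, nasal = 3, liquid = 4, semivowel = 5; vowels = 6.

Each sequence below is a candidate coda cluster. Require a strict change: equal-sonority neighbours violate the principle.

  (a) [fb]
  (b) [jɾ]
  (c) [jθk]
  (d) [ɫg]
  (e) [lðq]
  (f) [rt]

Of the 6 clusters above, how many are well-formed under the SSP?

6

(a) sonority 2-1: well-formed.
(b) sonority 5-4: well-formed.
(c) sonority 5-2-1: well-formed.
(d) sonority 4-1: well-formed.
(e) sonority 4-2-1: well-formed.
(f) sonority 4-1: well-formed.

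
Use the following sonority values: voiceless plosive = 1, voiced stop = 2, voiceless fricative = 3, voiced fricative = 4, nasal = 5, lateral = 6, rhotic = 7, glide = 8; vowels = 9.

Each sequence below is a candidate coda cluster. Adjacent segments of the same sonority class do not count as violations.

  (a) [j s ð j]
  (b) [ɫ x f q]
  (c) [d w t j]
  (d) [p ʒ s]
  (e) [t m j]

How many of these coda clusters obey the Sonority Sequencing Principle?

1

(a) [j s ð j]: profile 8-3-4-8 — violates.
(b) [ɫ x f q]: profile 6-3-3-1 — obeys.
(c) [d w t j]: profile 2-8-1-8 — violates.
(d) [p ʒ s]: profile 1-4-3 — violates.
(e) [t m j]: profile 1-5-8 — violates.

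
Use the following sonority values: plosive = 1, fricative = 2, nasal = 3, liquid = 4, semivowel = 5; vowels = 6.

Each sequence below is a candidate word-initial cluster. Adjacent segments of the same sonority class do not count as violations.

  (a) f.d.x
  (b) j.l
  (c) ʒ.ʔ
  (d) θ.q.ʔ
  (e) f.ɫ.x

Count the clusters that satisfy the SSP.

0

(a) f.d.x: profile 2-1-2 — violates.
(b) j.l: profile 5-4 — violates.
(c) ʒ.ʔ: profile 2-1 — violates.
(d) θ.q.ʔ: profile 2-1-1 — violates.
(e) f.ɫ.x: profile 2-4-2 — violates.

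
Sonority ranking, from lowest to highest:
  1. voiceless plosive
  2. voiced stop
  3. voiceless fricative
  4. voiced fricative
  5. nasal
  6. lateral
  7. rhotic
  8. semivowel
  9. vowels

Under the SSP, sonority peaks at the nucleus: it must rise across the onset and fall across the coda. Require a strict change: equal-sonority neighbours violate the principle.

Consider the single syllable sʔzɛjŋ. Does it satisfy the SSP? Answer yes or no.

Onset: /s/ is a voiceless fricative (sonority 3), /ʔ/ is a voiceless plosive (sonority 1), /z/ is a voiced fricative (sonority 4); then the nucleus /ɛ/ (sonority 9).
Onset profile 3-1-4-9 — does not strictly rise throughout.
Coda: /j/ is a semivowel (sonority 8), /ŋ/ is a nasal (sonority 5).
Coda profile 9-8-5 — falls from the nucleus.

no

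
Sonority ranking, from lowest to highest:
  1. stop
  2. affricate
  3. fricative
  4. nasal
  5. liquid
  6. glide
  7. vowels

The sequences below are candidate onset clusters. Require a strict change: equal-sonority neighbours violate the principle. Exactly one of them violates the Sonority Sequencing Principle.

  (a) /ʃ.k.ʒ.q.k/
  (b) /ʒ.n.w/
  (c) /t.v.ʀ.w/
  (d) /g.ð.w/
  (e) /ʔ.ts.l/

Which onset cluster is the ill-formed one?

(a) sonority 3-1-3-1-1: ill-formed.
(b) sonority 3-4-6: well-formed.
(c) sonority 1-3-5-6: well-formed.
(d) sonority 1-3-6: well-formed.
(e) sonority 1-2-5: well-formed.

a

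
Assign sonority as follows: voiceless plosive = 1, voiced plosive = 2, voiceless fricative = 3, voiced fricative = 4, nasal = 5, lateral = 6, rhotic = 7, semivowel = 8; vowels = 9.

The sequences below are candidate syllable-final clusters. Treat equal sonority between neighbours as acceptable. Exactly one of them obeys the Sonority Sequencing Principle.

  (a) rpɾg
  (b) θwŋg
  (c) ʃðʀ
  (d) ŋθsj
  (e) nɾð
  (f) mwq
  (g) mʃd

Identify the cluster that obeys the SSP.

g

(a) 7-1-7-2 → violates
(b) 3-8-5-2 → violates
(c) 3-4-7 → violates
(d) 5-3-3-8 → violates
(e) 5-7-4 → violates
(f) 5-8-1 → violates
(g) 5-3-2 → obeys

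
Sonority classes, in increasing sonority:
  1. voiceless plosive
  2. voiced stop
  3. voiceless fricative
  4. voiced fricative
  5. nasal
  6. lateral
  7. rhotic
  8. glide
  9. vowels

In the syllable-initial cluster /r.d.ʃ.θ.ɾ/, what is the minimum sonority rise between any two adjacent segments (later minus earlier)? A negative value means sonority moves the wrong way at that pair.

-5

/r/ is a rhotic (sonority 7).
/d/ is a voiced stop (sonority 2).
/ʃ/ is a voiceless fricative (sonority 3).
/θ/ is a voiceless fricative (sonority 3).
/ɾ/ is a rhotic (sonority 7).
/r/→/d/: change -5.
/d/→/ʃ/: change +1.
/ʃ/→/θ/: change +0.
/θ/→/ɾ/: change +4.
Minimum = -5.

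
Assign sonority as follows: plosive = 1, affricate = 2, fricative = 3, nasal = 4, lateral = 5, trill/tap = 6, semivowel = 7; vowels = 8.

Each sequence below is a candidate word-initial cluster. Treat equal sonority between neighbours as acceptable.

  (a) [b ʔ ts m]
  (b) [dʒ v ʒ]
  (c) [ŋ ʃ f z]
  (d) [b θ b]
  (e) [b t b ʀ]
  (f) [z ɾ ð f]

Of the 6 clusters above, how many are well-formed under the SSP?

3

(a) [b ʔ ts m]: profile 1-1-2-4 — obeys.
(b) [dʒ v ʒ]: profile 2-3-3 — obeys.
(c) [ŋ ʃ f z]: profile 4-3-3-3 — violates.
(d) [b θ b]: profile 1-3-1 — violates.
(e) [b t b ʀ]: profile 1-1-1-6 — obeys.
(f) [z ɾ ð f]: profile 3-6-3-3 — violates.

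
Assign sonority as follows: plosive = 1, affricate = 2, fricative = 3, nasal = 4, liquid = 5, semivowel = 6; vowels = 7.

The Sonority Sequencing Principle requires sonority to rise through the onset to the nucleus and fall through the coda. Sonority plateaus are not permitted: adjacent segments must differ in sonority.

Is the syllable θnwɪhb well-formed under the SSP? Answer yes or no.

Onset: /θ/ is a fricative (sonority 3), /n/ is a nasal (sonority 4), /w/ is a semivowel (sonority 6); then the nucleus /ɪ/ (sonority 7).
Onset profile 3-4-6-7 — rises to the nucleus.
Coda: /h/ is a fricative (sonority 3), /b/ is a plosive (sonority 1).
Coda profile 7-3-1 — falls from the nucleus.

yes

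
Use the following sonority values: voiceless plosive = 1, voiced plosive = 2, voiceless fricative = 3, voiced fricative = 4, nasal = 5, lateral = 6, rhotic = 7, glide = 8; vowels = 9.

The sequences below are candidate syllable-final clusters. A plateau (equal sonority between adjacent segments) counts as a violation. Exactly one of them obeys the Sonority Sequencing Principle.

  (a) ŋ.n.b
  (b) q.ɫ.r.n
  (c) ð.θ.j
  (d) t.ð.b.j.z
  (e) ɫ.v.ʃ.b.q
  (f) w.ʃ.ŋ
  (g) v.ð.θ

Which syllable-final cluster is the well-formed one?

(a) sonority 5-5-2: ill-formed.
(b) sonority 1-6-7-5: ill-formed.
(c) sonority 4-3-8: ill-formed.
(d) sonority 1-4-2-8-4: ill-formed.
(e) sonority 6-4-3-2-1: well-formed.
(f) sonority 8-3-5: ill-formed.
(g) sonority 4-4-3: ill-formed.

e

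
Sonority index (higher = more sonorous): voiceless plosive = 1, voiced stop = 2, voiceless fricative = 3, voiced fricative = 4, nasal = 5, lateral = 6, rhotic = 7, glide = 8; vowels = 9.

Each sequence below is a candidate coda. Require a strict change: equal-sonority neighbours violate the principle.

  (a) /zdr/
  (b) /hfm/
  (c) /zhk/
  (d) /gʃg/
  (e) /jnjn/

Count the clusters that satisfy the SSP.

(a) 4-2-7 → violates
(b) 3-3-5 → violates
(c) 4-3-1 → obeys
(d) 2-3-2 → violates
(e) 8-5-8-5 → violates

1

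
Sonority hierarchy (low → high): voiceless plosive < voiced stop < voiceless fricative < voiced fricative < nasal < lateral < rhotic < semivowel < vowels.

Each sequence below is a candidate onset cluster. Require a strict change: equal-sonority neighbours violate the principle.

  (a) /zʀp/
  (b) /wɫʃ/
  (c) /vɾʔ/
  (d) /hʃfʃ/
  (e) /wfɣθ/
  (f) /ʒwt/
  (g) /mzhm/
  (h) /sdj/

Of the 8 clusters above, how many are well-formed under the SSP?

0

(a) /zʀp/: profile 4-7-1 — violates.
(b) /wɫʃ/: profile 8-6-3 — violates.
(c) /vɾʔ/: profile 4-7-1 — violates.
(d) /hʃfʃ/: profile 3-3-3-3 — violates.
(e) /wfɣθ/: profile 8-3-4-3 — violates.
(f) /ʒwt/: profile 4-8-1 — violates.
(g) /mzhm/: profile 5-4-3-5 — violates.
(h) /sdj/: profile 3-2-8 — violates.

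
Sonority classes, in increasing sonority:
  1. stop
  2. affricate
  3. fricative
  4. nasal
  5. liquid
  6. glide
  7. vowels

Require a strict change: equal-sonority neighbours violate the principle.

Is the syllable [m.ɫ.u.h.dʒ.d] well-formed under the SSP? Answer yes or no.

yes

Onset: /m/ is a nasal (sonority 4), /ɫ/ is a liquid (sonority 5); then the nucleus /u/ (sonority 7).
Onset profile 4-5-7 — rises to the nucleus.
Coda: /h/ is a fricative (sonority 3), /dʒ/ is an affricate (sonority 2), /d/ is a stop (sonority 1).
Coda profile 7-3-2-1 — falls from the nucleus.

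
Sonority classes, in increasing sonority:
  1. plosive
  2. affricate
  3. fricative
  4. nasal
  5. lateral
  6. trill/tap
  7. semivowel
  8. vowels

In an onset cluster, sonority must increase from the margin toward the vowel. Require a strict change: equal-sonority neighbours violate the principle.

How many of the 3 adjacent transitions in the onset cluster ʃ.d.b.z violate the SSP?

/ʃ/ is a fricative (sonority 3).
/d/ is a plosive (sonority 1).
/b/ is a plosive (sonority 1).
/z/ is a fricative (sonority 3).
/ʃ/→/d/: 3→1 (does not rise) — violation.
/d/→/b/: 1→1 (plateau) — violation.
/b/→/z/: 1→3 (rises) — ok.

2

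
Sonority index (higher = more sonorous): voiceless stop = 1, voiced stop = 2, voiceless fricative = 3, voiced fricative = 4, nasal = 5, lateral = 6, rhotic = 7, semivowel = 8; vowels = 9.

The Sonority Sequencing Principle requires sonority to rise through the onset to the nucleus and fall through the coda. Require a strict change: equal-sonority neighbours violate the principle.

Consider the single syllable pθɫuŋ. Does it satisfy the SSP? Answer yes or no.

Onset: /p/ is a voiceless stop (sonority 1), /θ/ is a voiceless fricative (sonority 3), /ɫ/ is a lateral (sonority 6); then the nucleus /u/ (sonority 9).
Onset profile 1-3-6-9 — rises to the nucleus.
Coda: /ŋ/ is a nasal (sonority 5).
Coda profile 9-5 — falls from the nucleus.

yes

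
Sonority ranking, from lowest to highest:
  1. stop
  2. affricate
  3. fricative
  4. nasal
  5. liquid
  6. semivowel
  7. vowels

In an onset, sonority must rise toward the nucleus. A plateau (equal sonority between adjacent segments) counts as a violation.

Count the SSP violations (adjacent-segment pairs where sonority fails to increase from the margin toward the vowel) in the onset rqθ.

1

/r/ — liquid, sonority 5.
/q/ — stop, sonority 1.
/θ/ — fricative, sonority 3.
/r/→/q/: 5→1 (does not rise) — violation.
/q/→/θ/: 1→3 (rises) — ok.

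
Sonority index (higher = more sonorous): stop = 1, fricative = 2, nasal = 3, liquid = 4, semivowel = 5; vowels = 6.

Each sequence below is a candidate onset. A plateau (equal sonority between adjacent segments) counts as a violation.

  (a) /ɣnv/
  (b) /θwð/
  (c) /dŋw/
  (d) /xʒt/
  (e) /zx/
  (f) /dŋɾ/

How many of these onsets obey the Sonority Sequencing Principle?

2

(a) /ɣnv/: profile 2-3-2 — violates.
(b) /θwð/: profile 2-5-2 — violates.
(c) /dŋw/: profile 1-3-5 — obeys.
(d) /xʒt/: profile 2-2-1 — violates.
(e) /zx/: profile 2-2 — violates.
(f) /dŋɾ/: profile 1-3-4 — obeys.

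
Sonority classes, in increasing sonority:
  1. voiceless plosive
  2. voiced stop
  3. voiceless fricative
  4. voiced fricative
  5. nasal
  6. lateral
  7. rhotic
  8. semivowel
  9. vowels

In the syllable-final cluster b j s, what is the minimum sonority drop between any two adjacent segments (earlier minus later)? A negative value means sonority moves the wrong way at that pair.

/b/ is a voiced stop (sonority 2).
/j/ is a semivowel (sonority 8).
/s/ is a voiceless fricative (sonority 3).
/b/→/j/: change -6.
/j/→/s/: change +5.
Minimum = -6.

-6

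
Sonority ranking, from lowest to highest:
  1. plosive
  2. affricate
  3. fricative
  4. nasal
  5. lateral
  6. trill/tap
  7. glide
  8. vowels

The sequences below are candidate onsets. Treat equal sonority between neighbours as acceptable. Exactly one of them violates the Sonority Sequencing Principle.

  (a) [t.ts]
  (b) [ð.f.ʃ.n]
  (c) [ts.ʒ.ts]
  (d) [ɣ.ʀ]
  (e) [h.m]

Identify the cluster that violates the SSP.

(a) 1-2 → obeys
(b) 3-3-3-4 → obeys
(c) 2-3-2 → violates
(d) 3-6 → obeys
(e) 3-4 → obeys

c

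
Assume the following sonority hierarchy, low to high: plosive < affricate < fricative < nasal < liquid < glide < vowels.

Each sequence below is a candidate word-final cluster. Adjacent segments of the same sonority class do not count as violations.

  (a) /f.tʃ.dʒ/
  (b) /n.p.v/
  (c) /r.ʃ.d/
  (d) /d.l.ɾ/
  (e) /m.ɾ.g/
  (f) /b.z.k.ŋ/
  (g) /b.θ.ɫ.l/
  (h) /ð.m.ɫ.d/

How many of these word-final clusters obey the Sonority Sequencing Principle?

2

(a) 3-2-2 → obeys
(b) 4-1-3 → violates
(c) 5-3-1 → obeys
(d) 1-5-5 → violates
(e) 4-5-1 → violates
(f) 1-3-1-4 → violates
(g) 1-3-5-5 → violates
(h) 3-4-5-1 → violates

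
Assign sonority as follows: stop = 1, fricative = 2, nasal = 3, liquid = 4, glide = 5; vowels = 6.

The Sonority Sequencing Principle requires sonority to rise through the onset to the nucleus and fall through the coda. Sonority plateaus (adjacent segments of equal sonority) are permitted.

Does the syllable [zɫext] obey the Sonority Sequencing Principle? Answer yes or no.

yes

Onset: /z/ is a fricative (sonority 2), /ɫ/ is a liquid (sonority 4); then the nucleus /e/ (sonority 6).
Onset profile 2-4-6 — rises to the nucleus.
Coda: /x/ is a fricative (sonority 2), /t/ is a stop (sonority 1).
Coda profile 6-2-1 — falls from the nucleus.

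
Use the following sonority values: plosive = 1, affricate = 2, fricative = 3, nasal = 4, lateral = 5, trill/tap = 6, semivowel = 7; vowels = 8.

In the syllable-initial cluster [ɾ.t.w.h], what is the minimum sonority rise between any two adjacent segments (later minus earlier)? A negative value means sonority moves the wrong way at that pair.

/ɾ/: trill/tap = 6.
/t/: plosive = 1.
/w/: semivowel = 7.
/h/: fricative = 3.
/ɾ/→/t/: change -5.
/t/→/w/: change +6.
/w/→/h/: change -4.
Minimum = -5.

-5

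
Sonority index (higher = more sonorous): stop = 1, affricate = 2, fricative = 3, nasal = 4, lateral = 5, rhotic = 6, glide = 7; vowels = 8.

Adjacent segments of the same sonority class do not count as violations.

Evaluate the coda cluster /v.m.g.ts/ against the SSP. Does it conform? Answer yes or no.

/v/ — fricative, sonority 3.
/m/ — nasal, sonority 4.
/g/ — stop, sonority 1.
/ts/ — affricate, sonority 2.
The profile is 3-4-1-2. Between /v/ (3) and /m/ (4) sonority does not fall, so the cluster violates the SSP.

no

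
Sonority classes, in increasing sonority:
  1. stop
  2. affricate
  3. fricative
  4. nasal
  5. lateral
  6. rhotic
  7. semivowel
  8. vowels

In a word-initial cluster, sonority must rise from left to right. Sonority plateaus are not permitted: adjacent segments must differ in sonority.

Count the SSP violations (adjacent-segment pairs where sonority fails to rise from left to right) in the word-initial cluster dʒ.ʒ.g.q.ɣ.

2

/dʒ/ — affricate, sonority 2.
/ʒ/ — fricative, sonority 3.
/g/ — stop, sonority 1.
/q/ — stop, sonority 1.
/ɣ/ — fricative, sonority 3.
/dʒ/→/ʒ/: 2→3 (rises) — ok.
/ʒ/→/g/: 3→1 (does not rise) — violation.
/g/→/q/: 1→1 (plateau) — violation.
/q/→/ɣ/: 1→3 (rises) — ok.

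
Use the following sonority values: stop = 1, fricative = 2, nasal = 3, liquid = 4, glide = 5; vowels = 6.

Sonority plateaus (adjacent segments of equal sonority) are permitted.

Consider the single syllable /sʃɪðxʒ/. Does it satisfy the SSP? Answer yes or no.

yes

Onset: /s/ is a fricative (sonority 2), /ʃ/ is a fricative (sonority 2); then the nucleus /ɪ/ (sonority 6).
Onset profile 2-2-6 — rises to the nucleus.
Coda: /ð/ is a fricative (sonority 2), /x/ is a fricative (sonority 2), /ʒ/ is a fricative (sonority 2).
Coda profile 6-2-2-2 — falls from the nucleus.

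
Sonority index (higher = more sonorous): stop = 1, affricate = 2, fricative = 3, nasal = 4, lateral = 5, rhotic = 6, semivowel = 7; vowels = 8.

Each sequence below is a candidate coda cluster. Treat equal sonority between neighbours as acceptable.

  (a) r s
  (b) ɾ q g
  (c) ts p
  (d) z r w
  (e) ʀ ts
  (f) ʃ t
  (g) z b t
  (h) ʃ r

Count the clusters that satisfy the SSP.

(a) 6-3 → obeys
(b) 6-1-1 → obeys
(c) 2-1 → obeys
(d) 3-6-7 → violates
(e) 6-2 → obeys
(f) 3-1 → obeys
(g) 3-1-1 → obeys
(h) 3-6 → violates

6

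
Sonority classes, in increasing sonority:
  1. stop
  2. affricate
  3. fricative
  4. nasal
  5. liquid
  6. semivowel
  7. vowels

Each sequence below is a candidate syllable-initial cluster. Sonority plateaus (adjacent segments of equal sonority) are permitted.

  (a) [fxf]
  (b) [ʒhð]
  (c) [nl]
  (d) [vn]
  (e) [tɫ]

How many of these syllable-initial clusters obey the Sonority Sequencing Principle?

(a) sonority 3-3-3: well-formed.
(b) sonority 3-3-3: well-formed.
(c) sonority 4-5: well-formed.
(d) sonority 3-4: well-formed.
(e) sonority 1-5: well-formed.

5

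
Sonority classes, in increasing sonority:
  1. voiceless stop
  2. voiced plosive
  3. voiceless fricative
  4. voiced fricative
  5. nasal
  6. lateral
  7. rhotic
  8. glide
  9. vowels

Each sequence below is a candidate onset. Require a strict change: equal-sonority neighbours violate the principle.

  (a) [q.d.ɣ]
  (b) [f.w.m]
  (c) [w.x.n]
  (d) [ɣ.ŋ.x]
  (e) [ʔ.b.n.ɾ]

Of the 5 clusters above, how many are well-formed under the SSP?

2

(a) 1-2-4 → obeys
(b) 3-8-5 → violates
(c) 8-3-5 → violates
(d) 4-5-3 → violates
(e) 1-2-5-7 → obeys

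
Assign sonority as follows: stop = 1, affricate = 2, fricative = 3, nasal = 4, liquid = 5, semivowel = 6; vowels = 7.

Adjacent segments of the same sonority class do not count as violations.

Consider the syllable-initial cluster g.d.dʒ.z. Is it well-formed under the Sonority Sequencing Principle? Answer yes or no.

yes

/g/ — stop, sonority 1.
/d/ — stop, sonority 1.
/dʒ/ — affricate, sonority 2.
/z/ — fricative, sonority 3.
The profile 1-1-2-3 is non-decreasing (plateaus allowed), so the syllable-initial cluster satisfies the SSP.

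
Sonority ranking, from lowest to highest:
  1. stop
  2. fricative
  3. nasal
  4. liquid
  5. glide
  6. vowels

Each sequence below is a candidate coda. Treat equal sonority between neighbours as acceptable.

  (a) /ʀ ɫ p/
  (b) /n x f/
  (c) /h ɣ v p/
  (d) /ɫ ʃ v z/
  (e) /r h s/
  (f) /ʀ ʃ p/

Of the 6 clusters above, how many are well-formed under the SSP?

(a) /ʀ ɫ p/: profile 4-4-1 — obeys.
(b) /n x f/: profile 3-2-2 — obeys.
(c) /h ɣ v p/: profile 2-2-2-1 — obeys.
(d) /ɫ ʃ v z/: profile 4-2-2-2 — obeys.
(e) /r h s/: profile 4-2-2 — obeys.
(f) /ʀ ʃ p/: profile 4-2-1 — obeys.

6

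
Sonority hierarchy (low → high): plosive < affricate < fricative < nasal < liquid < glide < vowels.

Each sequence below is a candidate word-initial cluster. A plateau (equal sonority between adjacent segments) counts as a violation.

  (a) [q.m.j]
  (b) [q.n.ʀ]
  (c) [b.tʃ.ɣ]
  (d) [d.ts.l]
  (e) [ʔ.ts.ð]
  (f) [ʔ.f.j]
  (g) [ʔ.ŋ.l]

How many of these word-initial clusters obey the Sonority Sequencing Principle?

7

(a) [q.m.j]: profile 1-4-6 — obeys.
(b) [q.n.ʀ]: profile 1-4-5 — obeys.
(c) [b.tʃ.ɣ]: profile 1-2-3 — obeys.
(d) [d.ts.l]: profile 1-2-5 — obeys.
(e) [ʔ.ts.ð]: profile 1-2-3 — obeys.
(f) [ʔ.f.j]: profile 1-3-6 — obeys.
(g) [ʔ.ŋ.l]: profile 1-4-5 — obeys.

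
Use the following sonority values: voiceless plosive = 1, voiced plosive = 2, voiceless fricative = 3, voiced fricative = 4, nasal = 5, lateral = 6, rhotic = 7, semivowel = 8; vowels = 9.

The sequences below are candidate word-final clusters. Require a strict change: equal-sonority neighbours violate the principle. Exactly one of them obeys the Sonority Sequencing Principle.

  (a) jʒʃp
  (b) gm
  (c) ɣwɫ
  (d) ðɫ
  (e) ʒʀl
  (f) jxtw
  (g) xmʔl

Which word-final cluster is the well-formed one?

a

(a) jʒʃp: profile 8-4-3-1 — obeys.
(b) gm: profile 2-5 — violates.
(c) ɣwɫ: profile 4-8-6 — violates.
(d) ðɫ: profile 4-6 — violates.
(e) ʒʀl: profile 4-7-6 — violates.
(f) jxtw: profile 8-3-1-8 — violates.
(g) xmʔl: profile 3-5-1-6 — violates.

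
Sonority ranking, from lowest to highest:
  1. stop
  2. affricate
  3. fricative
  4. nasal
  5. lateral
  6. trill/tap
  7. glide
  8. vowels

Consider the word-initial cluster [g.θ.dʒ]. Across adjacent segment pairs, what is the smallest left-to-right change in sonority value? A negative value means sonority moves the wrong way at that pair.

-1

/g/ — stop, sonority 1.
/θ/ — fricative, sonority 3.
/dʒ/ — affricate, sonority 2.
/g/→/θ/: change +2.
/θ/→/dʒ/: change -1.
Minimum = -1.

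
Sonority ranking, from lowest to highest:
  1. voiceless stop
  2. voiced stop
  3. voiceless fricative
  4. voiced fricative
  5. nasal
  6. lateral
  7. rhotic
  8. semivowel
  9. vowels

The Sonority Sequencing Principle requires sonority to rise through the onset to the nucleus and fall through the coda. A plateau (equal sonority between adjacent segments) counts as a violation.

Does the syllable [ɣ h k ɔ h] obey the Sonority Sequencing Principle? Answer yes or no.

no

Onset: /ɣ/ is a voiced fricative (sonority 4), /h/ is a voiceless fricative (sonority 3), /k/ is a voiceless stop (sonority 1); then the nucleus /ɔ/ (sonority 9).
Onset profile 4-3-1-9 — does not strictly rise throughout.
Coda: /h/ is a voiceless fricative (sonority 3).
Coda profile 9-3 — falls from the nucleus.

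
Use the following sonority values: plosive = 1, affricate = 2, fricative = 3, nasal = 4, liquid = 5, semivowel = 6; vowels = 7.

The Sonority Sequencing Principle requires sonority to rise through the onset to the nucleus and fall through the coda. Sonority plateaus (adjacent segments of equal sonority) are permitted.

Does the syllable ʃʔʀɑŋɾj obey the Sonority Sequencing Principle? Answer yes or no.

no

Onset: /ʃ/ is a fricative (sonority 3), /ʔ/ is a plosive (sonority 1), /ʀ/ is a liquid (sonority 5); then the nucleus /ɑ/ (sonority 7).
Onset profile 3-1-5-7 — does not rise throughout.
Coda: /ŋ/ is a nasal (sonority 4), /ɾ/ is a liquid (sonority 5), /j/ is a semivowel (sonority 6).
Coda profile 7-4-5-6 — does not fall throughout.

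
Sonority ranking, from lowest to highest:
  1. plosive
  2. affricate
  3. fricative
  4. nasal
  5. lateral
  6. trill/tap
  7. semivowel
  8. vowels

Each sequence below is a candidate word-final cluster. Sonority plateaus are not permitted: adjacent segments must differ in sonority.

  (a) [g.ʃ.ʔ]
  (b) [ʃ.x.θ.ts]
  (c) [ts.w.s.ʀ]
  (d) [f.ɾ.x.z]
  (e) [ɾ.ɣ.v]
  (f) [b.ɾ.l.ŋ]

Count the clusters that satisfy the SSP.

(a) sonority 1-3-1: ill-formed.
(b) sonority 3-3-3-2: ill-formed.
(c) sonority 2-7-3-6: ill-formed.
(d) sonority 3-6-3-3: ill-formed.
(e) sonority 6-3-3: ill-formed.
(f) sonority 1-6-5-4: ill-formed.

0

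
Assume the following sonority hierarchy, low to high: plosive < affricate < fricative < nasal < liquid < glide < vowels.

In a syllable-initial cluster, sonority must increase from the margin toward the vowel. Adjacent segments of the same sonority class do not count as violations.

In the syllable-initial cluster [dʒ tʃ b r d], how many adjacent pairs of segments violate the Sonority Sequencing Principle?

/dʒ/: affricate = 2.
/tʃ/: affricate = 2.
/b/: plosive = 1.
/r/: liquid = 5.
/d/: plosive = 1.
/dʒ/→/tʃ/: 2→2 (plateau, allowed) — ok.
/tʃ/→/b/: 2→1 (does not rise) — violation.
/b/→/r/: 1→5 (rises) — ok.
/r/→/d/: 5→1 (does not rise) — violation.

2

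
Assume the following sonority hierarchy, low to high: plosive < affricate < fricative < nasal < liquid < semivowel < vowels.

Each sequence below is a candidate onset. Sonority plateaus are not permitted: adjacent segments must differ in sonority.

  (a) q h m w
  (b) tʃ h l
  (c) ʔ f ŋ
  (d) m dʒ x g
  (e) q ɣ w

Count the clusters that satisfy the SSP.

4

(a) q h m w: profile 1-3-4-6 — obeys.
(b) tʃ h l: profile 2-3-5 — obeys.
(c) ʔ f ŋ: profile 1-3-4 — obeys.
(d) m dʒ x g: profile 4-2-3-1 — violates.
(e) q ɣ w: profile 1-3-6 — obeys.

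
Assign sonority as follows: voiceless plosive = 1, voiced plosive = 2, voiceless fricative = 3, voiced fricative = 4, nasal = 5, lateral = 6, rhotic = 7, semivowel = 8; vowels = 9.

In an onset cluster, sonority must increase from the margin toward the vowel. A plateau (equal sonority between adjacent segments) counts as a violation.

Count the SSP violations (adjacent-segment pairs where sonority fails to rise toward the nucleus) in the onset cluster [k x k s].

/k/ is a voiceless plosive (sonority 1).
/x/ is a voiceless fricative (sonority 3).
/k/ is a voiceless plosive (sonority 1).
/s/ is a voiceless fricative (sonority 3).
/k/→/x/: 1→3 (rises) — ok.
/x/→/k/: 3→1 (does not rise) — violation.
/k/→/s/: 1→3 (rises) — ok.

1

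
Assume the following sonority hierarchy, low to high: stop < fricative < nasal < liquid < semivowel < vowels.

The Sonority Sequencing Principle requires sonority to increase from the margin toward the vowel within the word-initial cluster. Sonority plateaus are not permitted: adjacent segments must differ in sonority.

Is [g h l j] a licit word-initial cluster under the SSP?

yes

/g/ is a stop (sonority 1).
/h/ is a fricative (sonority 2).
/l/ is a liquid (sonority 4).
/j/ is a semivowel (sonority 5).
The profile 1-2-4-5 strictly rises, so the word-initial cluster satisfies the SSP.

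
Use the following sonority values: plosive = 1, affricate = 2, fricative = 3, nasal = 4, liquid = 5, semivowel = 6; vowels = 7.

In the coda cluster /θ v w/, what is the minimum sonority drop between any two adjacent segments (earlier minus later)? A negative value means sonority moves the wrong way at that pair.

-3

/θ/ — fricative, sonority 3.
/v/ — fricative, sonority 3.
/w/ — semivowel, sonority 6.
/θ/→/v/: change +0.
/v/→/w/: change -3.
Minimum = -3.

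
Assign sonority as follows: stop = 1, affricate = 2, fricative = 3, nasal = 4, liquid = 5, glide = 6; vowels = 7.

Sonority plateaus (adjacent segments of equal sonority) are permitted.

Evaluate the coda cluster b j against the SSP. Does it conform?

/b/ is a stop (sonority 1).
/j/ is a glide (sonority 6).
The profile is 1-6. Between /b/ (1) and /j/ (6) sonority does not fall, so the cluster violates the SSP.

no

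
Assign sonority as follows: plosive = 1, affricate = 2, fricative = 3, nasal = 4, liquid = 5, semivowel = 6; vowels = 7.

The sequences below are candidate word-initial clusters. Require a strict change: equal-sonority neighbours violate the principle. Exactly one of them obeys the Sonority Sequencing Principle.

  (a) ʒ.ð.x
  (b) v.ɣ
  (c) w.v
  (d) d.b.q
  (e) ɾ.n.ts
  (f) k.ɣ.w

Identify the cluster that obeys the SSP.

f

(a) sonority 3-3-3: ill-formed.
(b) sonority 3-3: ill-formed.
(c) sonority 6-3: ill-formed.
(d) sonority 1-1-1: ill-formed.
(e) sonority 5-4-2: ill-formed.
(f) sonority 1-3-6: well-formed.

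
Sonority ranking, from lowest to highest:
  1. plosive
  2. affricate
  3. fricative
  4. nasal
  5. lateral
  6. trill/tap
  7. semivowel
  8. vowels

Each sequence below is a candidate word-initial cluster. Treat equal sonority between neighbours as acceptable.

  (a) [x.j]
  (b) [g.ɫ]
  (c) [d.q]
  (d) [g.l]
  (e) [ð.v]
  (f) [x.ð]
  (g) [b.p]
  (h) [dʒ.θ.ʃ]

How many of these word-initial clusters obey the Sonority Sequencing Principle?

8

(a) [x.j]: profile 3-7 — obeys.
(b) [g.ɫ]: profile 1-5 — obeys.
(c) [d.q]: profile 1-1 — obeys.
(d) [g.l]: profile 1-5 — obeys.
(e) [ð.v]: profile 3-3 — obeys.
(f) [x.ð]: profile 3-3 — obeys.
(g) [b.p]: profile 1-1 — obeys.
(h) [dʒ.θ.ʃ]: profile 2-3-3 — obeys.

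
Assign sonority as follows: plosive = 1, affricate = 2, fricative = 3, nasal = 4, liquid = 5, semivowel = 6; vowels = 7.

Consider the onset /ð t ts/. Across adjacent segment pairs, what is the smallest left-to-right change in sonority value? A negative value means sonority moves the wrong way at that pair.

-2

/ð/ — fricative, sonority 3.
/t/ — plosive, sonority 1.
/ts/ — affricate, sonority 2.
/ð/→/t/: change -2.
/t/→/ts/: change +1.
Minimum = -2.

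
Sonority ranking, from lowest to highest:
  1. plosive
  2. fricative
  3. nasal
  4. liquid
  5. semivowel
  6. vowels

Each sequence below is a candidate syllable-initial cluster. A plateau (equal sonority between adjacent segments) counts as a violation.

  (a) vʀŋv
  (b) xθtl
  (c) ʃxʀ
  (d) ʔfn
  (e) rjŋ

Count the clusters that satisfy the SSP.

(a) 2-4-3-2 → violates
(b) 2-2-1-4 → violates
(c) 2-2-4 → violates
(d) 1-2-3 → obeys
(e) 4-5-3 → violates

1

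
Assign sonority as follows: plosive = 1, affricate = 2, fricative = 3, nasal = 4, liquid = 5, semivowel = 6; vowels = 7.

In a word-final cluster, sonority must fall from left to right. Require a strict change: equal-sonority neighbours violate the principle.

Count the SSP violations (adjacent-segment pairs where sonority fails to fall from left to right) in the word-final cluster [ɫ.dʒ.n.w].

2

/ɫ/ is a liquid (sonority 5).
/dʒ/ is an affricate (sonority 2).
/n/ is a nasal (sonority 4).
/w/ is a semivowel (sonority 6).
/ɫ/→/dʒ/: 5→2 (falls) — ok.
/dʒ/→/n/: 2→4 (does not fall) — violation.
/n/→/w/: 4→6 (does not fall) — violation.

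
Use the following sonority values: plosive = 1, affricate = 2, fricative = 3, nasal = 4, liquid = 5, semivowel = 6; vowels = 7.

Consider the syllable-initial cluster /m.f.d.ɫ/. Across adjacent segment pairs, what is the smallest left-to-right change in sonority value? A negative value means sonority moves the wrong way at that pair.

/m/ is a nasal (sonority 4).
/f/ is a fricative (sonority 3).
/d/ is a plosive (sonority 1).
/ɫ/ is a liquid (sonority 5).
/m/→/f/: change -1.
/f/→/d/: change -2.
/d/→/ɫ/: change +4.
Minimum = -2.

-2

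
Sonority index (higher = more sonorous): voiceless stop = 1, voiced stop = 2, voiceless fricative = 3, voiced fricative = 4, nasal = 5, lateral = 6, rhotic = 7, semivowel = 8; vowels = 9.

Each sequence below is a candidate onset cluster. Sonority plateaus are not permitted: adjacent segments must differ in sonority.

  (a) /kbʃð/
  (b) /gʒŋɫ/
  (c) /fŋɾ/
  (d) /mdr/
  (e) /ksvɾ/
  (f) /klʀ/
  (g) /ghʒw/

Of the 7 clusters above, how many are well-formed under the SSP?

(a) 1-2-3-4 → obeys
(b) 2-4-5-6 → obeys
(c) 3-5-7 → obeys
(d) 5-2-7 → violates
(e) 1-3-4-7 → obeys
(f) 1-6-7 → obeys
(g) 2-3-4-8 → obeys

6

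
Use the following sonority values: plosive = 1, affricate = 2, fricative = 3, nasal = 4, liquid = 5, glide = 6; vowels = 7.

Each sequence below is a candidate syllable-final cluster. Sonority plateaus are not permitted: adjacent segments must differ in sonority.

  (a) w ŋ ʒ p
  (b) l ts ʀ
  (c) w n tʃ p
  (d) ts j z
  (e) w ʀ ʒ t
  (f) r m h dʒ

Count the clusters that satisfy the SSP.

(a) sonority 6-4-3-1: well-formed.
(b) sonority 5-2-5: ill-formed.
(c) sonority 6-4-2-1: well-formed.
(d) sonority 2-6-3: ill-formed.
(e) sonority 6-5-3-1: well-formed.
(f) sonority 5-4-3-2: well-formed.

4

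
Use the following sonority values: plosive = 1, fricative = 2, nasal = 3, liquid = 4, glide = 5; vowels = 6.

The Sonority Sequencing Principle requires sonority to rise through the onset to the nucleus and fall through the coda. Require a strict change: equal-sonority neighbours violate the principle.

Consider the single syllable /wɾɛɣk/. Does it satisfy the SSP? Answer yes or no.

no

Onset: /w/ is a glide (sonority 5), /ɾ/ is a liquid (sonority 4); then the nucleus /ɛ/ (sonority 6).
Onset profile 5-4-6 — does not strictly rise throughout.
Coda: /ɣ/ is a fricative (sonority 2), /k/ is a plosive (sonority 1).
Coda profile 6-2-1 — falls from the nucleus.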